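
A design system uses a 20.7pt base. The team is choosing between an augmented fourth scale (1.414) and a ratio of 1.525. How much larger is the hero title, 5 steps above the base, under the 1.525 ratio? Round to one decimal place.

53.7pt

Augmented fourth: 20.7 × 1.414⁵ = 117.008pt
At 1.525: 20.7 × 1.525⁵ = 170.734pt
Difference: 170.734 − 117.008 = 53.726pt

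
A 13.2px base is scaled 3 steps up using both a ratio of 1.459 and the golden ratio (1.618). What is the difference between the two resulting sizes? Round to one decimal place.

At 1.459: 13.2 × 1.459³ = 40.996px
Golden ratio: 13.2 × 1.618³ = 55.913px
Difference: 55.913 − 40.996 = 14.917px

14.9px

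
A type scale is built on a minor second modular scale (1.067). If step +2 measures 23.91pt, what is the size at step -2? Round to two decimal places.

23.91 ÷ 1.067⁴ = 23.91 ÷ 1.29616 ≈ 18.447

18.45pt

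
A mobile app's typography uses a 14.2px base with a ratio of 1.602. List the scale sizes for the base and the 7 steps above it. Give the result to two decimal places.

Step 0: 14.2px
Step 1: 14.2 × 1.602 = 22.75
Step 2: 14.2 × 1.602² = 36.44
Step 3: 14.2 × 1.602³ = 58.38
Step 4: 14.2 × 1.602⁴ = 93.53
Step 5: 14.2 × 1.602⁵ = 149.83
Step 6: 14.2 × 1.602⁶ = 240.03
Step 7: 14.2 × 1.602⁷ = 384.53

14.20px, 22.75px, 36.44px, 58.38px, 93.53px, 149.83px, 240.03px, 384.53px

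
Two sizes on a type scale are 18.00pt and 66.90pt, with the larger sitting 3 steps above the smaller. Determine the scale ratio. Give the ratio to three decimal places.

The ratio satisfies 18.00 × r³ = 66.90, so r = (66.90 / 18.00)^(1/3).
r = 3.7167^(1/3) ≈ 1.5490

1.549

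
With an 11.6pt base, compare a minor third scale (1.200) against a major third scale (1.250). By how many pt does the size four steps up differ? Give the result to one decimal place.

Minor third: 11.6 × 1.200⁴ = 24.054pt
Major third: 11.6 × 1.250⁴ = 28.320pt
Difference: 28.320 − 24.054 = 4.266pt

4.3pt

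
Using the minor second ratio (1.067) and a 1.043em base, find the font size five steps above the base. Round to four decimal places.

Each step on a modular scale multiplies by the ratio, so the size n steps from the base is base × ratioⁿ.
1.043 × 1.067⁵ = 1.043 × 1.38300 ≈ 1.4425

1.4425em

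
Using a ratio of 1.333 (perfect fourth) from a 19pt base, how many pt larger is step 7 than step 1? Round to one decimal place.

Step 1: 19.0 × 1.333 = 25.327pt
Step 7: 19.0 × 1.333⁷ = 142.090pt
Difference: 142.090 − 25.327 = 116.763pt

116.8pt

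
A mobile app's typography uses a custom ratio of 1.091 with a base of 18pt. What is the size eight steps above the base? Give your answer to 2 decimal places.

Each step on a modular scale multiplies by the ratio, so the size n steps from the base is base × ratioⁿ.
18.0 × 1.091⁸ = 18.0 × 2.00723 ≈ 36.13

36.13pt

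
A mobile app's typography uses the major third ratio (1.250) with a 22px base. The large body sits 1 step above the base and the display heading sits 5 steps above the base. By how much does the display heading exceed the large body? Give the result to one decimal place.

39.6px

Step 1: 22.0 × 1.250 = 27.500px
Step 5: 22.0 × 1.250⁵ = 67.139px
Difference: 67.139 − 27.500 = 39.639px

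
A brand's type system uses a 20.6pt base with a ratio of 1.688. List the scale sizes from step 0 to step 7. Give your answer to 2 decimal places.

Step 0: 20.6pt
Step 1: 20.6 × 1.688 = 34.77
Step 2: 20.6 × 1.688² = 58.70
Step 3: 20.6 × 1.688³ = 99.08
Step 4: 20.6 × 1.688⁴ = 167.25
Step 5: 20.6 × 1.688⁵ = 282.31
Step 6: 20.6 × 1.688⁶ = 476.54
Step 7: 20.6 × 1.688⁷ = 804.40

20.60pt, 34.77pt, 58.70pt, 99.08pt, 167.25pt, 282.31pt, 476.54pt, 804.40pt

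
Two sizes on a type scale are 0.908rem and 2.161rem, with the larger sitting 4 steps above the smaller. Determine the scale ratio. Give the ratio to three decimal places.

1.242

The ratio satisfies 0.908 × r⁴ = 2.161, so r = (2.161 / 0.908)^(1/4).
r = 2.3800^(1/4) ≈ 1.2421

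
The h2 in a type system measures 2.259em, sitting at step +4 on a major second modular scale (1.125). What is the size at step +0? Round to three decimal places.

Moving from step +4 to step +0 is 4 steps down, so divide by r⁴.
2.259 ÷ 1.125⁴ = 2.259 ÷ 1.60181 ≈ 1.410

1.410em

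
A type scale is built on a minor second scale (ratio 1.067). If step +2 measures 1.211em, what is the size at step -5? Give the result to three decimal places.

1.211 ÷ 1.067⁷ = 1.211 ÷ 1.57453 ≈ 0.769

0.769em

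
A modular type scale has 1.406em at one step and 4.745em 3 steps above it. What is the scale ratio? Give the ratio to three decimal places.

r³ = 4.745 / 1.406, so r = (4.745/1.406)^(1/3).
r = 3.3748^(1/3) ≈ 1.5000

1.500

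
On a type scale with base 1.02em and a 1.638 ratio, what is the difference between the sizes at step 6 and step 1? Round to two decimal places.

Step 1: 1.02 × 1.638 = 1.6708em
Step 6: 1.02 × 1.638⁶ = 19.7008em
Difference: 19.7008 − 1.6708 = 18.0300em

18.03em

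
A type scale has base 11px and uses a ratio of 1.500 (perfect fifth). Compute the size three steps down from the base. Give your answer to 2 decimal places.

Each step on a modular scale multiplies by the ratio, so the size n steps from the base is base × ratioⁿ.
11.0 ÷ 1.500³ = 11.0 ÷ 3.37500 ≈ 3.26

3.26px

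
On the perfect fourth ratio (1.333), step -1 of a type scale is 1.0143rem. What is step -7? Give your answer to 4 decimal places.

The gap is -7 − (-1) = -6 steps, so the factor is 1.333^-6.
1.0143 ÷ 1.333⁶ = 1.0143 ÷ 5.61023 ≈ 0.1808

0.1808rem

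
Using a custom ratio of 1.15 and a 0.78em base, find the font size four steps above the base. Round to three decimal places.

Every step multiplies by the scale ratio.
0.78 × 1.15⁴ = 0.78 × 1.74901 ≈ 1.364

1.364em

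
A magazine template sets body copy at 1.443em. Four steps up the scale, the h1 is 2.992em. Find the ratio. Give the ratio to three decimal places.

r⁴ = 2.992 / 1.443, so r = (2.992/1.443)^(1/4).
r = 2.0735^(1/4) ≈ 1.2000

1.200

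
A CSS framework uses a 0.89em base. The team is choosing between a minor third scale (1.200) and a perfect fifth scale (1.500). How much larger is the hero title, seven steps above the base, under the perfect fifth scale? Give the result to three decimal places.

Minor third: 0.89 × 1.200⁷ = 3.18903em
Perfect fifth: 0.89 × 1.500⁷ = 15.20648em
Difference: 15.20648 − 3.18903 = 12.01745em

12.017em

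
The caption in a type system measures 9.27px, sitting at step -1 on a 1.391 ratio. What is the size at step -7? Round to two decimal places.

9.27 ÷ 1.391⁶ = 9.27 ÷ 7.24374 ≈ 1.280

1.28px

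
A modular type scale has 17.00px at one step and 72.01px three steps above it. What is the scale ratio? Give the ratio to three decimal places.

1.618

r³ = 72.01 / 17.00, so r = (72.01/17.00)^(1/3).
r = 4.2359^(1/3) ≈ 1.6180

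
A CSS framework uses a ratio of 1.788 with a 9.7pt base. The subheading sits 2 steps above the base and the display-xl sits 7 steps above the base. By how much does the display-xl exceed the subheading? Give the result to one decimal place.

535.7pt

Step 2: 9.7 × 1.788² = 31.010pt
Step 7: 9.7 × 1.788⁷ = 566.688pt
Difference: 566.688 − 31.010 = 535.678pt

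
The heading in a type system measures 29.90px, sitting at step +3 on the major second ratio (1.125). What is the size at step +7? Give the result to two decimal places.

47.89px

The gap is 7 − (3) = 4 steps, so the factor is 1.125^4.
29.90 × 1.125⁴ = 29.90 × 1.60181 ≈ 47.894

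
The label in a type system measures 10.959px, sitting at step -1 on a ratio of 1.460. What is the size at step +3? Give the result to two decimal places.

10.959 × 1.460⁴ = 10.959 × 4.54372 ≈ 49.795

49.79px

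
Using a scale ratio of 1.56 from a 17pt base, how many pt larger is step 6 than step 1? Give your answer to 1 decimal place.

218.5pt

Step 1: 17.0 × 1.56 = 26.520pt
Step 6: 17.0 × 1.56⁶ = 245.017pt
Difference: 245.017 − 26.520 = 218.497pt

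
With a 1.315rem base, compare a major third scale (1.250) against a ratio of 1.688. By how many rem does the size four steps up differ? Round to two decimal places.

7.47rem

Major third: 1.315 × 1.250⁴ = 3.2104rem
At 1.688: 1.315 × 1.688⁴ = 10.6762rem
Difference: 10.6762 − 3.2104 = 7.4658rem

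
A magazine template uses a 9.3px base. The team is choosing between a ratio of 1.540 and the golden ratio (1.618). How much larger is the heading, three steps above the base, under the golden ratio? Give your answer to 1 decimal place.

5.4px

At 1.540: 9.3 × 1.540³ = 33.966px
Golden ratio: 9.3 × 1.618³ = 39.393px
Difference: 39.393 − 33.966 = 5.427px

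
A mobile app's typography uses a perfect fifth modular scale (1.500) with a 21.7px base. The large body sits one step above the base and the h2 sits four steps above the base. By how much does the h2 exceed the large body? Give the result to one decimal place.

Step 1: 21.7 × 1.500 = 32.550px
Step 4: 21.7 × 1.500⁴ = 109.856px
Difference: 109.856 − 32.550 = 77.306px

77.3px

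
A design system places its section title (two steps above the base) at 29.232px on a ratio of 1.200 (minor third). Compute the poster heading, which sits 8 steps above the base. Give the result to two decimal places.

The gap is 8 − (2) = 6 steps, so the factor is 1.200^6.
29.232 × 1.200⁶ = 29.232 × 2.98598 ≈ 87.286

87.29px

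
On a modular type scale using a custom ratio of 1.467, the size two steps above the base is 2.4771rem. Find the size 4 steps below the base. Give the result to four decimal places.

2.4771 ÷ 1.467⁶ = 2.4771 ÷ 9.96737 ≈ 0.2485

0.2485rem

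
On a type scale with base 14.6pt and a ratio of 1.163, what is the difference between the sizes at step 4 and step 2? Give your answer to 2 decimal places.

6.96pt

Step 2: 14.6 × 1.163² = 19.7475pt
Step 4: 14.6 × 1.163⁴ = 26.7099pt
Difference: 26.7099 − 19.7475 = 6.9624pt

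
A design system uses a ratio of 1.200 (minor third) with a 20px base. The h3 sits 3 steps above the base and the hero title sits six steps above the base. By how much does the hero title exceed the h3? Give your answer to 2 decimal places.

Step 3: 20.0 × 1.200³ = 34.5600px
Step 6: 20.0 × 1.200⁶ = 59.7197px
Difference: 59.7197 − 34.5600 = 25.1597px

25.16px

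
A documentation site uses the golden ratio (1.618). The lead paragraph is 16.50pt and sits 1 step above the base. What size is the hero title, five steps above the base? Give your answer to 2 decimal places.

The gap is 5 − (1) = 4 steps, so the factor is 1.618^4.
16.50 × 1.618⁴ = 16.50 × 6.85353 ≈ 113.083

113.08pt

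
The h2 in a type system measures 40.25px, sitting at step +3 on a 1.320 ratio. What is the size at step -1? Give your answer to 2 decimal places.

13.26px

Moving from step +3 to step -1 is 4 steps down, so divide by r⁴.
40.25 ÷ 1.320⁴ = 40.25 ÷ 3.03596 ≈ 13.258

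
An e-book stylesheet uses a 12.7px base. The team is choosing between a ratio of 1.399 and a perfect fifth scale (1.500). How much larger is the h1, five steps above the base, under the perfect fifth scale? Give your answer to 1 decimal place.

28.4px

At 1.399: 12.7 × 1.399⁵ = 68.060px
Perfect fifth: 12.7 × 1.500⁵ = 96.441px
Difference: 96.441 − 68.060 = 28.381px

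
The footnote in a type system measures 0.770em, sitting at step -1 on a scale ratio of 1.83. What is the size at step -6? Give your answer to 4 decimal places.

Moving from step -1 to step -6 is 5 steps down, so divide by r⁵.
0.770 ÷ 1.83⁵ = 0.770 ÷ 20.52369 ≈ 0.0375

0.0375em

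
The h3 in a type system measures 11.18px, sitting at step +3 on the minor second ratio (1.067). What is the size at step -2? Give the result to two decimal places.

8.08px

11.18 ÷ 1.067⁵ = 11.18 ÷ 1.38300 ≈ 8.084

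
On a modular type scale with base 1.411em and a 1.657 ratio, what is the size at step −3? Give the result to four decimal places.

0.3101em

1.411 ÷ 1.657³ = 1.411 ÷ 4.54954 ≈ 0.3101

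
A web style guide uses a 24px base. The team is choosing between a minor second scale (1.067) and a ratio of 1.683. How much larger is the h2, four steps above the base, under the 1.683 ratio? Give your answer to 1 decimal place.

Minor second: 24.0 × 1.067⁴ = 31.108px
At 1.683: 24.0 × 1.683⁴ = 192.552px
Difference: 192.552 − 31.108 = 161.444px

161.4px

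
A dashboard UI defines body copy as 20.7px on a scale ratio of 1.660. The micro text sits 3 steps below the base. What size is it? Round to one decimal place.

20.7 ÷ 1.660³ = 20.7 ÷ 4.57430 ≈ 4.53

4.5px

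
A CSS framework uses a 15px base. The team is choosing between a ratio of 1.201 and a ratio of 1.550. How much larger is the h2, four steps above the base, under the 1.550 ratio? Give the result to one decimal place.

55.4px

At 1.201: 15.0 × 1.201⁴ = 31.208px
At 1.550: 15.0 × 1.550⁴ = 86.580px
Difference: 86.580 − 31.208 = 55.372px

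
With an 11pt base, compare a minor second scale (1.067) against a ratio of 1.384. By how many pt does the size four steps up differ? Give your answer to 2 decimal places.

26.10pt

Minor second: 11.0 × 1.067⁴ = 14.2577pt
At 1.384: 11.0 × 1.384⁴ = 40.3587pt
Difference: 40.3587 − 14.2577 = 26.1010pt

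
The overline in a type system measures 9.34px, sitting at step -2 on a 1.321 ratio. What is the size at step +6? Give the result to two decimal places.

9.34 × 1.321⁸ = 9.34 × 9.27305 ≈ 86.610

86.61px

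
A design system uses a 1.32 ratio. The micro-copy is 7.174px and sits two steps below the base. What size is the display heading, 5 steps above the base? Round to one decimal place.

50.1px

7.174 × 1.32⁷ = 7.174 × 6.98261 ≈ 50.093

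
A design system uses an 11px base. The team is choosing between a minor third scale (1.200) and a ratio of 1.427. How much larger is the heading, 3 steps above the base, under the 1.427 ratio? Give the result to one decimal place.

Minor third: 11.0 × 1.200³ = 19.008px
At 1.427: 11.0 × 1.427³ = 31.964px
Difference: 31.964 − 19.008 = 12.956px

13.0px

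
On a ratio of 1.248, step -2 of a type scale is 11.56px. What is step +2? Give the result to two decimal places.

28.04px

Moving from step -2 to step +2 is 4 steps up, so multiply by r⁴.
11.56 × 1.248⁴ = 11.56 × 2.42582 ≈ 28.042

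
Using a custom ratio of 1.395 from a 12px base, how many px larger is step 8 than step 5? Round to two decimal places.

Step 5: 12.0 × 1.395⁵ = 63.3946px
Step 8: 12.0 × 1.395⁸ = 172.0976px
Difference: 172.0976 − 63.3946 = 108.7030px

108.70px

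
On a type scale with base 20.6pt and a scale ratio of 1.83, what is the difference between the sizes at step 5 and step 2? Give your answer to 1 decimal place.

Step 2: 20.6 × 1.83² = 68.987pt
Step 5: 20.6 × 1.83⁵ = 422.788pt
Difference: 422.788 − 68.987 = 353.801pt

353.8pt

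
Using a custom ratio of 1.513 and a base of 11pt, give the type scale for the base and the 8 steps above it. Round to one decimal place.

11.0pt, 16.6pt, 25.2pt, 38.1pt, 57.6pt, 87.2pt, 132.0pt, 199.6pt, 302.1pt

Step 0: 11pt
Step 1: 11.0 × 1.513 = 16.6
Step 2: 11.0 × 1.513² = 25.2
Step 3: 11.0 × 1.513³ = 38.1
Step 4: 11.0 × 1.513⁴ = 57.6
Step 5: 11.0 × 1.513⁵ = 87.2
Step 6: 11.0 × 1.513⁶ = 132.0
Step 7: 11.0 × 1.513⁷ = 199.6
Step 8: 11.0 × 1.513⁸ = 302.1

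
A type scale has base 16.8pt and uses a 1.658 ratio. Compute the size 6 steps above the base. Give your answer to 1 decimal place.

Every step multiplies by the scale ratio.
16.8 × 1.658⁶ = 16.8 × 20.77338 ≈ 348.99

349.0pt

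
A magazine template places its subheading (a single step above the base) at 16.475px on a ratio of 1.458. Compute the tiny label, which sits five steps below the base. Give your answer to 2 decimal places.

Moving from step +1 to step -5 is 6 steps down, so divide by r⁶.
16.475 ÷ 1.458⁶ = 16.475 ÷ 9.60606 ≈ 1.715

1.72px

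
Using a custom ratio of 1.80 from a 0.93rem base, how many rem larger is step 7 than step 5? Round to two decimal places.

39.36rem

Step 5: 0.93 × 1.80⁵ = 17.5730rem
Step 7: 0.93 × 1.80⁷ = 56.9365rem
Difference: 56.9365 − 17.5730 = 39.3635rem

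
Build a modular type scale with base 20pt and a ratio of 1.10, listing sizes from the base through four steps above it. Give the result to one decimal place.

Step 0: 20pt
Step 1: 20.0 × 1.10 = 22.0
Step 2: 20.0 × 1.10² = 24.2
Step 3: 20.0 × 1.10³ = 26.6
Step 4: 20.0 × 1.10⁴ = 29.3

20.0pt, 22.0pt, 24.2pt, 26.6pt, 29.3pt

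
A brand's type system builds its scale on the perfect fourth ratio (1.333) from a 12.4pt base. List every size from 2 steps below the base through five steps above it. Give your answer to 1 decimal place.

7.0pt, 9.3pt, 12.4pt, 16.5pt, 22.0pt, 29.4pt, 39.2pt, 52.2pt

Step -2: 12.4 ÷ 1.333² = 7.0
Step -1: 12.4 ÷ 1.333 = 9.3
Step 0: 12.4pt
Step 1: 12.4 × 1.333 = 16.5
Step 2: 12.4 × 1.333² = 22.0
Step 3: 12.4 × 1.333³ = 29.4
Step 4: 12.4 × 1.333⁴ = 39.2
Step 5: 12.4 × 1.333⁵ = 52.2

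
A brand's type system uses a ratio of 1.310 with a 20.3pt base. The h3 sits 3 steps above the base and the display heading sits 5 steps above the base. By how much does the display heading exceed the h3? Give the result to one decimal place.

32.7pt

Step 3: 20.3 × 1.310³ = 45.636pt
Step 5: 20.3 × 1.310⁵ = 78.316pt
Difference: 78.316 − 45.636 = 32.680pt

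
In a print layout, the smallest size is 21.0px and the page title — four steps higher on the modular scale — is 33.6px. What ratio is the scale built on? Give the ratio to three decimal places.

1.125

The ratio satisfies 21.0 × r⁴ = 33.6, so r = (33.6 / 21.0)^(1/4).
r = 1.6000^(1/4) ≈ 1.1247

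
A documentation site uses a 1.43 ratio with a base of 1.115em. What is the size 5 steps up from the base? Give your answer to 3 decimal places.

6.667em

Each step on a modular scale multiplies by the ratio, so the size n steps from the base is base × ratioⁿ.
1.115 × 1.43⁵ = 1.115 × 5.97971 ≈ 6.667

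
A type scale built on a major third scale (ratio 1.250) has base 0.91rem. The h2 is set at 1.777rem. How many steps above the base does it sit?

3

1.250ⁿ = 1.777 / 0.91 = 1.9527
n = ln(1.9527) / ln(1.250) = 0.6692 / 0.2231 ≈ 3.00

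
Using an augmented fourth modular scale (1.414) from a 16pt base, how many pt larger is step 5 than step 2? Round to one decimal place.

Step 2: 16.0 × 1.414² = 31.990pt
Step 5: 16.0 × 1.414⁵ = 90.441pt
Difference: 90.441 − 31.990 = 58.451pt

58.5pt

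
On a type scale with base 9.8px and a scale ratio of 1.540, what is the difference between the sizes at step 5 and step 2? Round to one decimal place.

Step 2: 9.8 × 1.540² = 23.242px
Step 5: 9.8 × 1.540⁵ = 84.885px
Difference: 84.885 − 23.242 = 61.643px

61.6px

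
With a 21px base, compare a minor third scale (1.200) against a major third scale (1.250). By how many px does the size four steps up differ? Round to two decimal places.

Minor third: 21.0 × 1.200⁴ = 43.5456px
Major third: 21.0 × 1.250⁴ = 51.2695px
Difference: 51.2695 − 43.5456 = 7.7239px

7.72px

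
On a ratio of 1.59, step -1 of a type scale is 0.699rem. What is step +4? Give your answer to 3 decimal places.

Moving from step -1 to step +4 is 5 steps up, so multiply by r⁵.
0.699 × 1.59⁵ = 0.699 × 10.16215 ≈ 7.103

7.103rem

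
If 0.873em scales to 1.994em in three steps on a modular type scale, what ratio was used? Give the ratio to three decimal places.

The ratio satisfies 0.873 × r³ = 1.994, so r = (1.994 / 0.873)^(1/3).
r = 2.2841^(1/3) ≈ 1.3170

1.317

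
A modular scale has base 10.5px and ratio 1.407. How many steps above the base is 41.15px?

1.407ⁿ = 41.15 / 10.5 = 3.9190
n = ln(3.9190) / ln(1.407) = 1.3658 / 0.3415 ≈ 4.00

4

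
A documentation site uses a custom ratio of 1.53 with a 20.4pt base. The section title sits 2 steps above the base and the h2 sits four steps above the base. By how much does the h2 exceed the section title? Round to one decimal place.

64.0pt

Step 2: 20.4 × 1.53² = 47.754pt
Step 4: 20.4 × 1.53⁴ = 111.788pt
Difference: 111.788 − 47.754 = 64.034pt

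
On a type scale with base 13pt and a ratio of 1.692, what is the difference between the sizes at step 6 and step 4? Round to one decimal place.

Step 4: 13.0 × 1.692⁴ = 106.548pt
Step 6: 13.0 × 1.692⁶ = 305.032pt
Difference: 305.032 − 106.548 = 198.484pt

198.5pt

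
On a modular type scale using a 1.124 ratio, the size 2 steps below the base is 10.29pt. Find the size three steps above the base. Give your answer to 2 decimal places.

Moving from step -2 to step +3 is 5 steps up, so multiply by r⁵.
10.29 × 1.124⁵ = 10.29 × 1.79404 ≈ 18.461

18.46pt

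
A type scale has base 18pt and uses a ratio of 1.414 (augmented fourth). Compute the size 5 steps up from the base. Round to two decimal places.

Each step on a modular scale multiplies by the ratio, so the size n steps from the base is base × ratioⁿ.
18.0 × 1.414⁵ = 18.0 × 5.65258 ≈ 101.75

101.75pt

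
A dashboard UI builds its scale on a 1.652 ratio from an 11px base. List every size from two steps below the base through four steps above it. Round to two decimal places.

4.03px, 6.66px, 11.00px, 18.17px, 30.02px, 49.59px, 81.93px

Step -2: 11.0 ÷ 1.652² = 4.03
Step -1: 11.0 ÷ 1.652 = 6.66
Step 0: 11px
Step 1: 11.0 × 1.652 = 18.17
Step 2: 11.0 × 1.652² = 30.02
Step 3: 11.0 × 1.652³ = 49.59
Step 4: 11.0 × 1.652⁴ = 81.93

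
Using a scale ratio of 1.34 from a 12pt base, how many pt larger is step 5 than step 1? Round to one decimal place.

35.8pt

Step 1: 12.0 × 1.34 = 16.080pt
Step 5: 12.0 × 1.34⁵ = 51.845pt
Difference: 51.845 − 16.080 = 35.765pt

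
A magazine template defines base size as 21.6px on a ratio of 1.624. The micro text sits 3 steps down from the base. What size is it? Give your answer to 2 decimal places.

5.04px

Every step multiplies by the scale ratio.
21.6 ÷ 1.624³ = 21.6 ÷ 4.28310 ≈ 5.04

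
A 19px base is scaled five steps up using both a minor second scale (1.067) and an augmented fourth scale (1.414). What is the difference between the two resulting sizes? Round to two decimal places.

Minor second: 19.0 × 1.067⁵ = 26.2770px
Augmented fourth: 19.0 × 1.414⁵ = 107.3991px
Difference: 107.3991 − 26.2770 = 81.1221px

81.12px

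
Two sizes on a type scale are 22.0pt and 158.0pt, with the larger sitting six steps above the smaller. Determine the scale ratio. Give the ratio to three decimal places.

1.389

r⁶ = 158.0 / 22.0, so r = (158.0/22.0)^(1/6).
r = 7.1818^(1/6) ≈ 1.3890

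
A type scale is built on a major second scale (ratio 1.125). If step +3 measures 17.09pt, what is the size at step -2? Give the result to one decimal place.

9.5pt

Moving from step +3 to step -2 is 5 steps down, so divide by r⁵.
17.09 ÷ 1.125⁵ = 17.09 ÷ 1.80203 ≈ 9.484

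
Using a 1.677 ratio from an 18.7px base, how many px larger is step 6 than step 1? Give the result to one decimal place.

Step 1: 18.7 × 1.677 = 31.360px
Step 6: 18.7 × 1.677⁶ = 415.949px
Difference: 415.949 − 31.360 = 384.589px

384.6px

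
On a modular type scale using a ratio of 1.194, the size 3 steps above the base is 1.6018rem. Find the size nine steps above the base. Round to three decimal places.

1.6018 × 1.194⁶ = 1.6018 × 2.89752 ≈ 4.641

4.641rem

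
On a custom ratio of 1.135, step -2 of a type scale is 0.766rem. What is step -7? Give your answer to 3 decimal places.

0.407rem

Moving from step -2 to step -7 is 5 steps down, so divide by r⁵.
0.766 ÷ 1.135⁵ = 0.766 ÷ 1.88356 ≈ 0.407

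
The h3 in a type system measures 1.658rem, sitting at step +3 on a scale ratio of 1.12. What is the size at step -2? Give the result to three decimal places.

1.658 ÷ 1.12⁵ = 1.658 ÷ 1.76234 ≈ 0.941

0.941rem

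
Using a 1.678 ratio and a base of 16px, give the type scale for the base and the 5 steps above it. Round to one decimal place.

16.0px, 26.8px, 45.1px, 75.6px, 126.8px, 212.9px

Step 0: 16px
Step 1: 16.0 × 1.678 = 26.8
Step 2: 16.0 × 1.678² = 45.1
Step 3: 16.0 × 1.678³ = 75.6
Step 4: 16.0 × 1.678⁴ = 126.8
Step 5: 16.0 × 1.678⁵ = 212.9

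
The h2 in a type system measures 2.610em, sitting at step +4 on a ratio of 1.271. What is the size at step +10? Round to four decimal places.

11.0031em

The gap is 10 − (4) = 6 steps, so the factor is 1.271^6.
2.610 × 1.271⁶ = 2.610 × 4.21573 ≈ 11.0031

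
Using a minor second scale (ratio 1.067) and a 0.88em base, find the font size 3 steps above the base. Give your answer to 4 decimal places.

A modular type scale is a geometric sequence: sizeₙ = base × rⁿ.
0.88 × 1.067³ = 0.88 × 1.21477 ≈ 1.0690

1.0690em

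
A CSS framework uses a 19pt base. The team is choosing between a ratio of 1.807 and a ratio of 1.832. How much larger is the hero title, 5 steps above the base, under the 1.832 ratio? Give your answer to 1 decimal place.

At 1.807: 19.0 × 1.807⁵ = 366.053pt
At 1.832: 19.0 × 1.832⁵ = 392.086pt
Difference: 392.086 − 366.053 = 26.033pt

26.0pt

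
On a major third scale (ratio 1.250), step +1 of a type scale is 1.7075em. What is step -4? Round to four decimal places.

1.7075 ÷ 1.250⁵ = 1.7075 ÷ 3.05176 ≈ 0.5595

0.5595em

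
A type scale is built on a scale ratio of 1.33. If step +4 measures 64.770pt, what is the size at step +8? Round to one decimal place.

202.7pt

The gap is 8 − (4) = 4 steps, so the factor is 1.33^4.
64.770 × 1.33⁴ = 64.770 × 3.12901 ≈ 202.666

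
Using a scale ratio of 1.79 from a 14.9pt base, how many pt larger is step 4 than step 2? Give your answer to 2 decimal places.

105.23pt

Step 2: 14.9 × 1.79² = 47.7411pt
Step 4: 14.9 × 1.79⁴ = 152.9672pt
Difference: 152.9672 − 47.7411 = 105.2261pt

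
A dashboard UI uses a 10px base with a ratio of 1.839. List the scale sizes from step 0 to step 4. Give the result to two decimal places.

10.00px, 18.39px, 33.82px, 62.19px, 114.37px

Step 0: 10px
Step 1: 10.0 × 1.839 = 18.39
Step 2: 10.0 × 1.839² = 33.82
Step 3: 10.0 × 1.839³ = 62.19
Step 4: 10.0 × 1.839⁴ = 114.37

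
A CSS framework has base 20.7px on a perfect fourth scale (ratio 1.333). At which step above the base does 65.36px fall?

4

1.333ⁿ = 65.36 / 20.7 = 3.1575
n = ln(3.1575) / ln(1.333) = 1.1498 / 0.2874 ≈ 4.00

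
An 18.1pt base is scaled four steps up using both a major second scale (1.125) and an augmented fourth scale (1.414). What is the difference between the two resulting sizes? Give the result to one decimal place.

Major second: 18.1 × 1.125⁴ = 28.993pt
Augmented fourth: 18.1 × 1.414⁴ = 72.356pt
Difference: 72.356 − 28.993 = 43.363pt

43.4pt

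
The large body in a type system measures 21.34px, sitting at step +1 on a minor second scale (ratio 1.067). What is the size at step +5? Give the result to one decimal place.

27.7px

21.34 × 1.067⁴ = 21.34 × 1.29616 ≈ 27.660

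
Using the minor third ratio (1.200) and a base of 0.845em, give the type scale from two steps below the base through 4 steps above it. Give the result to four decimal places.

Step -2: 0.845 ÷ 1.200² = 0.5868
Step -1: 0.845 ÷ 1.200 = 0.7042
Step 0: 0.845em
Step 1: 0.845 × 1.200 = 1.0140
Step 2: 0.845 × 1.200² = 1.2168
Step 3: 0.845 × 1.200³ = 1.4602
Step 4: 0.845 × 1.200⁴ = 1.7522

0.5868em, 0.7042em, 0.8450em, 1.0140em, 1.2168em, 1.4602em, 1.7522em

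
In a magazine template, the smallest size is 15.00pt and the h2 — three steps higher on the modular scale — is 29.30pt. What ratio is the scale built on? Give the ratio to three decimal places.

1.250

r³ = 29.30 / 15.00, so r = (29.30/15.00)^(1/3).
r = 1.9533^(1/3) ≈ 1.2500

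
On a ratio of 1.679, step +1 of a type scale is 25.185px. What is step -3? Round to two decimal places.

25.185 ÷ 1.679⁴ = 25.185 ÷ 7.94699 ≈ 3.169

3.17px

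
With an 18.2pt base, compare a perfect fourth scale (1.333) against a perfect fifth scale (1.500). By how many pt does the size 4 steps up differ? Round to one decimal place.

Perfect fourth: 18.2 × 1.333⁴ = 57.463pt
Perfect fifth: 18.2 × 1.500⁴ = 92.138pt
Difference: 92.138 − 57.463 = 34.675pt

34.7pt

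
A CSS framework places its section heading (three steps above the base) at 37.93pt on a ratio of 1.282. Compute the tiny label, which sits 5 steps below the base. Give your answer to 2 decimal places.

37.93 ÷ 1.282⁸ = 37.93 ÷ 7.29633 ≈ 5.199

5.20pt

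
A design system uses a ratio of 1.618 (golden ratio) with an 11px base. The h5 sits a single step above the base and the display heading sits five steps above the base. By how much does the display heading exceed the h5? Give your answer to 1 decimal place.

104.2px

Step 1: 11.0 × 1.618 = 17.798px
Step 5: 11.0 × 1.618⁵ = 121.979px
Difference: 121.979 − 17.798 = 104.181px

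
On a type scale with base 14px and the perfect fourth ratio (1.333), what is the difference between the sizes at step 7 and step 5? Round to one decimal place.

45.8px

Step 5: 14.0 × 1.333⁵ = 58.922px
Step 7: 14.0 × 1.333⁷ = 104.698px
Difference: 104.698 − 58.922 = 45.776px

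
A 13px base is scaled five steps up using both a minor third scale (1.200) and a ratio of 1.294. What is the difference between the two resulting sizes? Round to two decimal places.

Minor third: 13.0 × 1.200⁵ = 32.3482px
At 1.294: 13.0 × 1.294⁵ = 47.1644px
Difference: 47.1644 − 32.3482 = 14.8162px

14.82px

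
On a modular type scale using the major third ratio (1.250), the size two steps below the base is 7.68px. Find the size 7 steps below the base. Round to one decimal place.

7.68 ÷ 1.250⁵ = 7.68 ÷ 3.05176 ≈ 2.517

2.5px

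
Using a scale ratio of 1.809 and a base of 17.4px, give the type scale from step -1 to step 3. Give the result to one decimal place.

Step -1: 17.4 ÷ 1.809 = 9.6
Step 0: 17.4px
Step 1: 17.4 × 1.809 = 31.5
Step 2: 17.4 × 1.809² = 56.9
Step 3: 17.4 × 1.809³ = 103.0

9.6px, 17.4px, 31.5px, 56.9px, 103.0px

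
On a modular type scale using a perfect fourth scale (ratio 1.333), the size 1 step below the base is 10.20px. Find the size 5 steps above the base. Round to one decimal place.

Moving from step -1 to step +5 is 6 steps up, so multiply by r⁶.
10.20 × 1.333⁶ = 10.20 × 5.61023 ≈ 57.224

57.2px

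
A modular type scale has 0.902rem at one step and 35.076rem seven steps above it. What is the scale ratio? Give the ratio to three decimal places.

1.687

r⁷ = 35.076 / 0.902, so r = (35.076/0.902)^(1/7).
r = 38.8869^(1/7) ≈ 1.6870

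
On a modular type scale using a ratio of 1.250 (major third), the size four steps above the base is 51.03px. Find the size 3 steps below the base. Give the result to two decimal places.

Moving from step +4 to step -3 is 7 steps down, so divide by r⁷.
51.03 ÷ 1.250⁷ = 51.03 ÷ 4.76837 ≈ 10.702

10.70px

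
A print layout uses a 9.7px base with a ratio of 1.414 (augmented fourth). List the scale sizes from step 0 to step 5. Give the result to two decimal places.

Step 0: 9.7px
Step 1: 9.7 × 1.414 = 13.72
Step 2: 9.7 × 1.414² = 19.39
Step 3: 9.7 × 1.414³ = 27.42
Step 4: 9.7 × 1.414⁴ = 38.78
Step 5: 9.7 × 1.414⁵ = 54.83

9.70px, 13.72px, 19.39px, 27.42px, 38.78px, 54.83px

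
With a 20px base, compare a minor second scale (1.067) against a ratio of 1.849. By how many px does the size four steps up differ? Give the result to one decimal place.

207.8px

Minor second: 20.0 × 1.067⁴ = 25.923px
At 1.849: 20.0 × 1.849⁴ = 233.764px
Difference: 233.764 − 25.923 = 207.841px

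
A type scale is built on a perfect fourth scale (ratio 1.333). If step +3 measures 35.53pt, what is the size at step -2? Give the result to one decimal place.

8.4pt

Moving from step +3 to step -2 is 5 steps down, so divide by r⁵.
35.53 ÷ 1.333⁵ = 35.53 ÷ 4.20873 ≈ 8.442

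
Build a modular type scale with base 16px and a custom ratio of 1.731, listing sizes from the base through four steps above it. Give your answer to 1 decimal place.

16.0px, 27.7px, 47.9px, 83.0px, 143.7px

Step 0: 16px
Step 1: 16.0 × 1.731 = 27.7
Step 2: 16.0 × 1.731² = 47.9
Step 3: 16.0 × 1.731³ = 83.0
Step 4: 16.0 × 1.731⁴ = 143.7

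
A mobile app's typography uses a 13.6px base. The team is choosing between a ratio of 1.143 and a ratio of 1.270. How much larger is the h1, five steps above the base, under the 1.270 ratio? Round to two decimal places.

18.40px

At 1.143: 13.6 × 1.143⁵ = 26.5320px
At 1.270: 13.6 × 1.270⁵ = 44.9322px
Difference: 44.9322 − 26.5320 = 18.4002px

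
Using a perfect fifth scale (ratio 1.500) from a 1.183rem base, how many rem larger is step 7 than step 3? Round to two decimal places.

16.22rem

Step 3: 1.183 × 1.500³ = 3.9926rem
Step 7: 1.183 × 1.500⁷ = 20.2127rem
Difference: 20.2127 − 3.9926 = 16.2201rem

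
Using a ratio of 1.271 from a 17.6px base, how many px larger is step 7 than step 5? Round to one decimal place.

35.9px

Step 5: 17.6 × 1.271⁵ = 58.377px
Step 7: 17.6 × 1.271⁷ = 94.304px
Difference: 94.304 − 58.377 = 35.927px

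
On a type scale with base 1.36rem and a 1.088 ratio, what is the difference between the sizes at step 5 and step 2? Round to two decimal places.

0.46rem

Step 2: 1.36 × 1.088² = 1.6099rem
Step 5: 1.36 × 1.088⁵ = 2.0734rem
Difference: 2.0734 − 1.6099 = 0.4635rem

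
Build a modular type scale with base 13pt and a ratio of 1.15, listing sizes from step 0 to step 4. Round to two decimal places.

Step 0: 13pt
Step 1: 13.0 × 1.15 = 14.95
Step 2: 13.0 × 1.15² = 17.19
Step 3: 13.0 × 1.15³ = 19.77
Step 4: 13.0 × 1.15⁴ = 22.74

13.00pt, 14.95pt, 17.19pt, 19.77pt, 22.74pt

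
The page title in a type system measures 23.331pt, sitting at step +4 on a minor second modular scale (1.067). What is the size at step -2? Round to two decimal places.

15.81pt

The gap is -2 − (4) = -6 steps, so the factor is 1.067^-6.
23.331 ÷ 1.067⁶ = 23.331 ÷ 1.47566 ≈ 15.811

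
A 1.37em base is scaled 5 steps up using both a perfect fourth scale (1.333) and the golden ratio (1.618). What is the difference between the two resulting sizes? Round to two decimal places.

9.43em

Perfect fourth: 1.37 × 1.333⁵ = 5.7660em
Golden ratio: 1.37 × 1.618⁵ = 15.1919em
Difference: 15.1919 − 5.7660 = 9.4259em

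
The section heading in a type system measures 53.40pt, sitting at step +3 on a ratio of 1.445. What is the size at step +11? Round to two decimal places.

1015.04pt

53.40 × 1.445⁸ = 53.40 × 19.00828 ≈ 1015.042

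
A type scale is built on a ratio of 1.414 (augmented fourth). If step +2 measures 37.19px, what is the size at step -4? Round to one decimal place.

The gap is -4 − (2) = -6 steps, so the factor is 1.414^-6.
37.19 ÷ 1.414⁶ = 37.19 ÷ 7.99275 ≈ 4.653

4.7px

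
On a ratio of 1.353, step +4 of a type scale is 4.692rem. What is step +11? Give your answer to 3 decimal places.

38.944rem

4.692 × 1.353⁷ = 4.692 × 8.30012 ≈ 38.944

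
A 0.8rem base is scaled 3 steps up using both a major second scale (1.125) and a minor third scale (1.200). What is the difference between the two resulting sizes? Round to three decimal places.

Major second: 0.8 × 1.125³ = 1.13906rem
Minor third: 0.8 × 1.200³ = 1.38240rem
Difference: 1.38240 − 1.13906 = 0.24334rem

0.243rem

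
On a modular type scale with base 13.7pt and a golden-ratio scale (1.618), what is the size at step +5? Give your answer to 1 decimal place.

13.7 × 1.618⁵ = 13.7 × 11.08901 ≈ 151.92

151.9pt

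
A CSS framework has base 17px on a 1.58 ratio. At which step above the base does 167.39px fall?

1.58ⁿ = 167.39 / 17 = 9.8465
n = ln(9.8465) / ln(1.58) = 2.2871 / 0.4574 ≈ 5.00

5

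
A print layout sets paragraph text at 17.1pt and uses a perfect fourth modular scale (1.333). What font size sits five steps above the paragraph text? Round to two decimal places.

71.97pt

17.1 × 1.333⁵ = 17.1 × 4.20873 ≈ 71.97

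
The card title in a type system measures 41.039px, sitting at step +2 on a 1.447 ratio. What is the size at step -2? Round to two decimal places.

The gap is -2 − (2) = -4 steps, so the factor is 1.447^-4.
41.039 ÷ 1.447⁴ = 41.039 ÷ 4.38404 ≈ 9.361

9.36px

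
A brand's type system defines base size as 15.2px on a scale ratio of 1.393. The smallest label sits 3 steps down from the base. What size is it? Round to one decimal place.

5.6px

15.2 ÷ 1.393³ = 15.2 ÷ 2.70305 ≈ 5.62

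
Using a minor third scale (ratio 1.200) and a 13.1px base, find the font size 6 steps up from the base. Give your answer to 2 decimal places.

39.12px

Every step multiplies by the scale ratio.
13.1 × 1.200⁶ = 13.1 × 2.98598 ≈ 39.12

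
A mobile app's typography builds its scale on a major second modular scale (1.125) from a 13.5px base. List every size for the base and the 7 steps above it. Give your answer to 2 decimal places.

Step 0: 13.5px
Step 1: 13.5 × 1.125 = 15.19
Step 2: 13.5 × 1.125² = 17.09
Step 3: 13.5 × 1.125³ = 19.22
Step 4: 13.5 × 1.125⁴ = 21.62
Step 5: 13.5 × 1.125⁵ = 24.33
Step 6: 13.5 × 1.125⁶ = 27.37
Step 7: 13.5 × 1.125⁷ = 30.79

13.50px, 15.19px, 17.09px, 19.22px, 21.62px, 24.33px, 27.37px, 30.79px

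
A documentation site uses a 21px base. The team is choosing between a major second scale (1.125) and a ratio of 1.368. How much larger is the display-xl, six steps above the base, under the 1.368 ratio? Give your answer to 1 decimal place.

Major second: 21.0 × 1.125⁶ = 42.573px
At 1.368: 21.0 × 1.368⁶ = 137.637px
Difference: 137.637 − 42.573 = 95.064px

95.1px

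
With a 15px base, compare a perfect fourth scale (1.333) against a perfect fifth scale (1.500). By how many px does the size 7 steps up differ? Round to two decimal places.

144.11px

Perfect fourth: 15.0 × 1.333⁷ = 112.1766px
Perfect fifth: 15.0 × 1.500⁷ = 256.2891px
Difference: 256.2891 − 112.1766 = 144.1125px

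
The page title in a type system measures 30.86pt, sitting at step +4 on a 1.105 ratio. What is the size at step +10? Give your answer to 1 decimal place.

56.2pt

Moving from step +4 to step +10 is 6 steps up, so multiply by r⁶.
30.86 × 1.105⁶ = 30.86 × 1.82043 ≈ 56.178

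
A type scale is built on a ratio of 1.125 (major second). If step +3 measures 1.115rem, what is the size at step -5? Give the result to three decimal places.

Moving from step +3 to step -5 is 8 steps down, so divide by r⁸.
1.115 ÷ 1.125⁸ = 1.115 ÷ 2.56578 ≈ 0.435

0.435rem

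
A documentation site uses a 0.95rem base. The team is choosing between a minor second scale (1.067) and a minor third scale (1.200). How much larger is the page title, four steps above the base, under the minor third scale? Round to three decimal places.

Minor second: 0.95 × 1.067⁴ = 1.23135rem
Minor third: 0.95 × 1.200⁴ = 1.96992rem
Difference: 1.96992 − 1.23135 = 0.73857rem

0.739rem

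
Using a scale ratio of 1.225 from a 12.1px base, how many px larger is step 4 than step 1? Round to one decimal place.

Step 1: 12.1 × 1.225 = 14.822px
Step 4: 12.1 × 1.225⁴ = 27.248px
Difference: 27.248 − 14.822 = 12.426px

12.4px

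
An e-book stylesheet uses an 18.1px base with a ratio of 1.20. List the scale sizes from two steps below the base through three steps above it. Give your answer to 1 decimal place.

Step -2: 18.1 ÷ 1.20² = 12.6
Step -1: 18.1 ÷ 1.20 = 15.1
Step 0: 18.1px
Step 1: 18.1 × 1.20 = 21.7
Step 2: 18.1 × 1.20² = 26.1
Step 3: 18.1 × 1.20³ = 31.3

12.6px, 15.1px, 18.1px, 21.7px, 26.1px, 31.3px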